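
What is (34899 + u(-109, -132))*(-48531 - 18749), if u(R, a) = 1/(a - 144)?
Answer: -162012308860/69 ≈ -2.3480e+9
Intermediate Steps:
u(R, a) = 1/(-144 + a)
(34899 + u(-109, -132))*(-48531 - 18749) = (34899 + 1/(-144 - 132))*(-48531 - 18749) = (34899 + 1/(-276))*(-67280) = (34899 - 1/276)*(-67280) = (9632123/276)*(-67280) = -162012308860/69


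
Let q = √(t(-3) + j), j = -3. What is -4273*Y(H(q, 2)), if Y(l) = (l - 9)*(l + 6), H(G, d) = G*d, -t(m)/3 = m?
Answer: 128190 + 25638*√6 ≈ 1.9099e+5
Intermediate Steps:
t(m) = -3*m
q = √6 (q = √(-3*(-3) - 3) = √(9 - 3) = √6 ≈ 2.4495)
Y(l) = (-9 + l)*(6 + l)
-4273*Y(H(q, 2)) = -4273*(-54 + (√6*2)² - 3*√6*2) = -4273*(-54 + (2*√6)² - 6*√6) = -4273*(-54 + 24 - 6*√6) = -4273*(-30 - 6*√6) = 128190 + 25638*√6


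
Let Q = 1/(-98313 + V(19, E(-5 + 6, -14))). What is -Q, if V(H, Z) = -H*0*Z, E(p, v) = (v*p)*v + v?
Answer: 1/98313 ≈ 1.0172e-5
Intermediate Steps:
E(p, v) = v + p*v² (E(p, v) = (p*v)*v + v = p*v² + v = v + p*v²)
V(H, Z) = 0 (V(H, Z) = -0*Z = -1*0 = 0)
Q = -1/98313 (Q = 1/(-98313 + 0) = 1/(-98313) = -1/98313 ≈ -1.0172e-5)
-Q = -1*(-1/98313) = 1/98313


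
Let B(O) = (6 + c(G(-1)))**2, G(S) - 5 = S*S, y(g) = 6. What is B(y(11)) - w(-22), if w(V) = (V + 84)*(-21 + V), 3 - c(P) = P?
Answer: 2675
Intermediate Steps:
G(S) = 5 + S**2 (G(S) = 5 + S*S = 5 + S**2)
c(P) = 3 - P
B(O) = 9 (B(O) = (6 + (3 - (5 + (-1)**2)))**2 = (6 + (3 - (5 + 1)))**2 = (6 + (3 - 1*6))**2 = (6 + (3 - 6))**2 = (6 - 3)**2 = 3**2 = 9)
w(V) = (-21 + V)*(84 + V) (w(V) = (84 + V)*(-21 + V) = (-21 + V)*(84 + V))
B(y(11)) - w(-22) = 9 - (-1764 + (-22)**2 + 63*(-22)) = 9 - (-1764 + 484 - 1386) = 9 - 1*(-2666) = 9 + 2666 = 2675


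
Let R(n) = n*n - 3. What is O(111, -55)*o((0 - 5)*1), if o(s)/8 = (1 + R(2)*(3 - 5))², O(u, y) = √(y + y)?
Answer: 8*I*√110 ≈ 83.905*I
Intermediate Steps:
R(n) = -3 + n² (R(n) = n² - 3 = -3 + n²)
O(u, y) = √2*√y (O(u, y) = √(2*y) = √2*√y)
o(s) = 8 (o(s) = 8*(1 + (-3 + 2²)*(3 - 5))² = 8*(1 + (-3 + 4)*(-2))² = 8*(1 + 1*(-2))² = 8*(1 - 2)² = 8*(-1)² = 8*1 = 8)
O(111, -55)*o((0 - 5)*1) = (√2*√(-55))*8 = (√2*(I*√55))*8 = (I*√110)*8 = 8*I*√110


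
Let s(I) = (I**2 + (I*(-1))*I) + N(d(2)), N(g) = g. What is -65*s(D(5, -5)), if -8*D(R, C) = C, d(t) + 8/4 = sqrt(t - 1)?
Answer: 65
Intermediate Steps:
d(t) = -2 + sqrt(-1 + t) (d(t) = -2 + sqrt(t - 1) = -2 + sqrt(-1 + t))
D(R, C) = -C/8
s(I) = -1 (s(I) = (I**2 + (I*(-1))*I) + (-2 + sqrt(-1 + 2)) = (I**2 + (-I)*I) + (-2 + sqrt(1)) = (I**2 - I**2) + (-2 + 1) = 0 - 1 = -1)
-65*s(D(5, -5)) = -65*(-1) = 65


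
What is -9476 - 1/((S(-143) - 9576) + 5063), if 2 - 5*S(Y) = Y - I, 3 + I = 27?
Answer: -212224491/22396 ≈ -9476.0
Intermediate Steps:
I = 24 (I = -3 + 27 = 24)
S(Y) = 26/5 - Y/5 (S(Y) = 2/5 - (Y - 1*24)/5 = 2/5 - (Y - 24)/5 = 2/5 - (-24 + Y)/5 = 2/5 + (24/5 - Y/5) = 26/5 - Y/5)
-9476 - 1/((S(-143) - 9576) + 5063) = -9476 - 1/(((26/5 - 1/5*(-143)) - 9576) + 5063) = -9476 - 1/(((26/5 + 143/5) - 9576) + 5063) = -9476 - 1/((169/5 - 9576) + 5063) = -9476 - 1/(-47711/5 + 5063) = -9476 - 1/(-22396/5) = -9476 - 1*(-5/22396) = -9476 + 5/22396 = -212224491/22396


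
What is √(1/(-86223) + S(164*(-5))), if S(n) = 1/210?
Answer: √19227441590/2011870 ≈ 0.068923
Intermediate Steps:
S(n) = 1/210
√(1/(-86223) + S(164*(-5))) = √(1/(-86223) + 1/210) = √(-1/86223 + 1/210) = √(9557/2011870) = √19227441590/2011870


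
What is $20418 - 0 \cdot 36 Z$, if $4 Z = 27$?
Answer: $20418$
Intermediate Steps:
$Z = \frac{27}{4}$ ($Z = \frac{1}{4} \cdot 27 = \frac{27}{4} \approx 6.75$)
$20418 - 0 \cdot 36 Z = 20418 - 0 \cdot 36 \cdot \frac{27}{4} = 20418 - 0 \cdot \frac{27}{4} = 20418 - 0 = 20418 + 0 = 20418$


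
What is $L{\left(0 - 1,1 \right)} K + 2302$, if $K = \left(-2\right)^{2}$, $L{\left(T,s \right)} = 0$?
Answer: $2302$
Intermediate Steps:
$K = 4$
$L{\left(0 - 1,1 \right)} K + 2302 = 0 \cdot 4 + 2302 = 0 + 2302 = 2302$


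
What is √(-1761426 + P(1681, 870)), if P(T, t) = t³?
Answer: 3*√72971286 ≈ 25627.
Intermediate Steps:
√(-1761426 + P(1681, 870)) = √(-1761426 + 870³) = √(-1761426 + 658503000) = √656741574 = 3*√72971286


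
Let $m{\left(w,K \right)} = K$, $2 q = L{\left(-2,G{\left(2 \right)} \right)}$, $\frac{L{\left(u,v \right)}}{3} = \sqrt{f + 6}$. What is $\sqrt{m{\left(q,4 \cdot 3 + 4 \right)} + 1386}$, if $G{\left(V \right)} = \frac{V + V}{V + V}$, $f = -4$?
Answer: $\sqrt{1402} \approx 37.443$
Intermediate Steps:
$G{\left(V \right)} = 1$ ($G{\left(V \right)} = \frac{2 V}{2 V} = 2 V \frac{1}{2 V} = 1$)
$L{\left(u,v \right)} = 3 \sqrt{2}$ ($L{\left(u,v \right)} = 3 \sqrt{-4 + 6} = 3 \sqrt{2}$)
$q = \frac{3 \sqrt{2}}{2} \approx 2.1213$
$\sqrt{m{\left(q,4 \cdot 3 + 4 \right)} + 1386} = \sqrt{\left(4 \cdot 3 + 4\right) + 1386} = \sqrt{\left(12 + 4\right) + 1386} = \sqrt{16 + 1386} = \sqrt{1402}$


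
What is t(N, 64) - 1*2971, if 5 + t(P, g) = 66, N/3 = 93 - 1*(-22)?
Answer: -2910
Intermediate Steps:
N = 345 (N = 3*(93 - 1*(-22)) = 3*(93 + 22) = 3*115 = 345)
t(P, g) = 61 (t(P, g) = -5 + 66 = 61)
t(N, 64) - 1*2971 = 61 - 1*2971 = 61 - 2971 = -2910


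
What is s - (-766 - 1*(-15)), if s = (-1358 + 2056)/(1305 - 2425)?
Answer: 420211/560 ≈ 750.38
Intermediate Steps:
s = -349/560 (s = 698/(-1120) = 698*(-1/1120) = -349/560 ≈ -0.62321)
s - (-766 - 1*(-15)) = -349/560 - (-766 - 1*(-15)) = -349/560 - (-766 + 15) = -349/560 - 1*(-751) = -349/560 + 751 = 420211/560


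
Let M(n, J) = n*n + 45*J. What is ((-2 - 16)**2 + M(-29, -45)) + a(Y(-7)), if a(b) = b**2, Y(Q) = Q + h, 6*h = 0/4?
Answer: -811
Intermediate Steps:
M(n, J) = n**2 + 45*J
h = 0 (h = (0/4)/6 = (0*(1/4))/6 = (1/6)*0 = 0)
Y(Q) = Q (Y(Q) = Q + 0 = Q)
((-2 - 16)**2 + M(-29, -45)) + a(Y(-7)) = ((-2 - 16)**2 + ((-29)**2 + 45*(-45))) + (-7)**2 = ((-18)**2 + (841 - 2025)) + 49 = (324 - 1184) + 49 = -860 + 49 = -811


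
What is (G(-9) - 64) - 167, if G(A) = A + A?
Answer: -249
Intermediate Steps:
G(A) = 2*A
(G(-9) - 64) - 167 = (2*(-9) - 64) - 167 = (-18 - 64) - 167 = -82 - 167 = -249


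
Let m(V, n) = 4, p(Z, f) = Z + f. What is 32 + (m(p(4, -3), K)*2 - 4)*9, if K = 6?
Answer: 68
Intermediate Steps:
32 + (m(p(4, -3), K)*2 - 4)*9 = 32 + (4*2 - 4)*9 = 32 + (8 - 4)*9 = 32 + 4*9 = 32 + 36 = 68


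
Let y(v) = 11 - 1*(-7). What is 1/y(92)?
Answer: 1/18 ≈ 0.055556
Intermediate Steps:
y(v) = 18 (y(v) = 11 + 7 = 18)
1/y(92) = 1/18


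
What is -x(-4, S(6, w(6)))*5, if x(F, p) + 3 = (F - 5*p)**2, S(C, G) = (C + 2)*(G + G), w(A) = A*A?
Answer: -41587265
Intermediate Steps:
w(A) = A**2
S(C, G) = 2*G*(2 + C) (S(C, G) = (2 + C)*(2*G) = 2*G*(2 + C))
x(F, p) = -3 + (F - 5*p)**2
-x(-4, S(6, w(6)))*5 = -(-3 + (-4 - 10*6**2*(2 + 6))**2)*5 = -(-3 + (-4 - 10*36*8)**2)*5 = -(-3 + (-4 - 5*576)**2)*5 = -(-3 + (-4 - 2880)**2)*5 = -(-3 + (-2884)**2)*5 = -(-3 + 8317456)*5 = -1*8317453*5 = -8317453*5 = -41587265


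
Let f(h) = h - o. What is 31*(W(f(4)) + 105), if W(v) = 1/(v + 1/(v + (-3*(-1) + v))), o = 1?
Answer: 91419/28 ≈ 3265.0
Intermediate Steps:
f(h) = -1 + h (f(h) = h - 1*1 = h - 1 = -1 + h)
W(v) = 1/(v + 1/(3 + 2*v)) (W(v) = 1/(v + 1/(v + (3 + v))) = 1/(v + 1/(3 + 2*v)))
31*(W(f(4)) + 105) = 31*((3 + 2*(-1 + 4))/(1 + 2*(-1 + 4)² + 3*(-1 + 4)) + 105) = 31*((3 + 2*3)/(1 + 2*3² + 3*3) + 105) = 31*((3 + 6)/(1 + 2*9 + 9) + 105) = 31*(9/(1 + 18 + 9) + 105) = 31*(9/28 + 105) = 31*(2949/28) = 91419/28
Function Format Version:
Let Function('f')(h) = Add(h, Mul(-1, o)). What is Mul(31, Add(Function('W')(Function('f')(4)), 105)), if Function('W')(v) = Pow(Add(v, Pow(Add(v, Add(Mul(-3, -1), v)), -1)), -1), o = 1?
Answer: Rational(91419, 28) ≈ 3265.0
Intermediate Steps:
Function('f')(h) = Add(-1, h) (Function('f')(h) = Add(h, Mul(-1, 1)) = Add(h, -1) = Add(-1, h))
Function('W')(v) = Pow(Add(v, Pow(Add(3, Mul(2, v)), -1)), -1) (Function('W')(v) = Pow(Add(v, Pow(Add(v, Add(3, v)), -1)), -1) = Pow(Add(v, Pow(Add(3, Mul(2, v)), -1)), -1))
Mul(31, Add(Function('W')(Function('f')(4)), 105)) = Mul(31, Add(Mul(Pow(Add(1, Mul(2, Pow(Add(-1, 4), 2)), Mul(3, Add(-1, 4))), -1), Add(3, Mul(2, Add(-1, 4)))), 105)) = Mul(31, Add(Mul(Pow(Add(1, Mul(2, Pow(3, 2)), Mul(3, 3)), -1), Add(3, Mul(2, 3))), 105)) = Mul(31, Add(Mul(Pow(Add(1, Mul(2, 9), 9), -1), Add(3, 6)), 105)) = Mul(31, Add(Mul(Pow(Add(1, 18, 9), -1), 9), 105)) = Mul(31, Add(Mul(Pow(28, -1), 9), 105)) = Mul(31, Add(Mul(Rational(1, 28), 9), 105)) = Mul(31, Add(Rational(9, 28), 105)) = Mul(31, Rational(2949, 28)) = Rational(91419, 28)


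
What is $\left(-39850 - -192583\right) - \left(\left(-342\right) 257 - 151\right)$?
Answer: $240778$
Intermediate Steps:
$\left(-39850 - -192583\right) - \left(\left(-342\right) 257 - 151\right) = \left(-39850 + 192583\right) - \left(-87894 - 151\right) = 152733 - -88045 = 152733 + 88045 = 240778$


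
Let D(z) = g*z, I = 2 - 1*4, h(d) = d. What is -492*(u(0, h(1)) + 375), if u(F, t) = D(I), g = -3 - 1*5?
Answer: -192372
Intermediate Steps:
I = -2 (I = 2 - 4 = -2)
g = -8 (g = -3 - 5 = -8)
D(z) = -8*z
u(F, t) = 16 (u(F, t) = -8*(-2) = 16)
-492*(u(0, h(1)) + 375) = -492*(16 + 375) = -492*391 = -192372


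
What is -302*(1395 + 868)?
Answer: -683426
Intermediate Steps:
-302*(1395 + 868) = -302*2263 = -683426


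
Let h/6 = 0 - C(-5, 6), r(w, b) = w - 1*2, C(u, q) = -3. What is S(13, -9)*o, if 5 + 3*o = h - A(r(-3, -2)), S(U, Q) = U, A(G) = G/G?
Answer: 52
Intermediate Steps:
r(w, b) = -2 + w (r(w, b) = w - 2 = -2 + w)
A(G) = 1
h = 18 (h = 6*(0 - 1*(-3)) = 6*(0 + 3) = 6*3 = 18)
o = 4 (o = -5/3 + (18 - 1*1)/3 = -5/3 + (18 - 1)/3 = -5/3 + (⅓)*17 = -5/3 + 17/3 = 4)
S(13, -9)*o = 13*4 = 52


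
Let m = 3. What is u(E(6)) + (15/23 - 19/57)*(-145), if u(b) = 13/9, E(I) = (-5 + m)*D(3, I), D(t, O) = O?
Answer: -9271/207 ≈ -44.787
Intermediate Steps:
E(I) = -2*I (E(I) = (-5 + 3)*I = -2*I)
u(b) = 13/9 (u(b) = 13*(⅑) = 13/9)
u(E(6)) + (15/23 - 19/57)*(-145) = 13/9 + (15/23 - 19/57)*(-145) = 13/9 + (15*(1/23) - 19*1/57)*(-145) = 13/9 + (15/23 - ⅓)*(-145) = 13/9 + (22/69)*(-145) = 13/9 - 3190/69 = -9271/207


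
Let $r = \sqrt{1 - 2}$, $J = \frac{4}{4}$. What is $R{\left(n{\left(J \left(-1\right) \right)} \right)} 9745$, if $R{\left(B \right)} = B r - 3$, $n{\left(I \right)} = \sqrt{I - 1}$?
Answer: $-29235 - 9745 \sqrt{2} \approx -43017.0$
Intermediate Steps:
$J = 1$ ($J = 4 \cdot \frac{1}{4} = 1$)
$n{\left(I \right)} = \sqrt{-1 + I}$
$r = i$ ($r = \sqrt{-1} = i \approx 1.0 i$)
$R{\left(B \right)} = -3 + i B$ ($R{\left(B \right)} = B i - 3 = i B - 3 = -3 + i B$)
$R{\left(n{\left(J \left(-1\right) \right)} \right)} 9745 = \left(-3 + i \sqrt{-1 + 1 \left(-1\right)}\right) 9745 = \left(-3 + i \sqrt{-1 - 1}\right) 9745 = \left(-3 + i \sqrt{-2}\right) 9745 = \left(-3 + i i \sqrt{2}\right) 9745 = \left(-3 - \sqrt{2}\right) 9745 = -29235 - 9745 \sqrt{2}$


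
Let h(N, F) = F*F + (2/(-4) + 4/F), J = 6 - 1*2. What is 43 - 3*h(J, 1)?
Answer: 59/2 ≈ 29.500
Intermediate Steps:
J = 4 (J = 6 - 2 = 4)
h(N, F) = -½ + F² + 4/F (h(N, F) = F² + (2*(-¼) + 4/F) = F² + (-½ + 4/F) = -½ + F² + 4/F)
43 - 3*h(J, 1) = 43 - 3*(4 + 1³ - ½*1)/1 = 43 - 3*(4 + 1 - ½) = 43 - 3*9/2 = 43 - 27/2 = 59/2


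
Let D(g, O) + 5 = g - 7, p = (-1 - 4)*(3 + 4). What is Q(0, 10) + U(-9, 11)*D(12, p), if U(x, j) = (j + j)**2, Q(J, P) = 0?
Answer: 0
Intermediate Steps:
p = -35 (p = -5*7 = -35)
D(g, O) = -12 + g (D(g, O) = -5 + (g - 7) = -5 + (-7 + g) = -12 + g)
U(x, j) = 4*j**2 (U(x, j) = (2*j)**2 = 4*j**2)
Q(0, 10) + U(-9, 11)*D(12, p) = 0 + (4*11**2)*(-12 + 12) = 0 + (4*121)*0 = 0 + 484*0 = 0 + 0 = 0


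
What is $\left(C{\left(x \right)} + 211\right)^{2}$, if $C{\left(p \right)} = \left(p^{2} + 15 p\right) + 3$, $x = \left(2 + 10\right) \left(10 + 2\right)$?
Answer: $534072100$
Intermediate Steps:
$x = 144$ ($x = 12 \cdot 12 = 144$)
$C{\left(p \right)} = 3 + p^{2} + 15 p$
$\left(C{\left(x \right)} + 211\right)^{2} = \left(\left(3 + 144^{2} + 15 \cdot 144\right) + 211\right)^{2} = \left(\left(3 + 20736 + 2160\right) + 211\right)^{2} = \left(22899 + 211\right)^{2} = 23110^{2} = 534072100$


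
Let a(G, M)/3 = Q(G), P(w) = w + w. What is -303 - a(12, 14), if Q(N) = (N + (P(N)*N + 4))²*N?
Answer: -3327279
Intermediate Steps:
P(w) = 2*w
Q(N) = N*(4 + N + 2*N²)² (Q(N) = (N + ((2*N)*N + 4))²*N = (N + (2*N² + 4))²*N = (N + (4 + 2*N²))²*N = (4 + N + 2*N²)²*N = N*(4 + N + 2*N²)²)
a(G, M) = 3*G*(4 + G + 2*G²)² (a(G, M) = 3*(G*(4 + G + 2*G²)²) = 3*G*(4 + G + 2*G²)²)
-303 - a(12, 14) = -303 - 3*12*(4 + 12 + 2*12²)² = -303 - 3*12*(4 + 12 + 2*144)² = -303 - 3*12*(4 + 12 + 288)² = -303 - 3*12*304² = -303 - 3*12*92416 = -303 - 1*3326976 = -303 - 3326976 = -3327279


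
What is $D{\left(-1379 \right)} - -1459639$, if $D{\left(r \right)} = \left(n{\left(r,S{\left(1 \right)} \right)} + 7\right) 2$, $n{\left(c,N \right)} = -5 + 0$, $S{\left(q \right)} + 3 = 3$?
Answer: $1459643$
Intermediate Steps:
$S{\left(q \right)} = 0$ ($S{\left(q \right)} = -3 + 3 = 0$)
$n{\left(c,N \right)} = -5$
$D{\left(r \right)} = 4$ ($D{\left(r \right)} = \left(-5 + 7\right) 2 = 2 \cdot 2 = 4$)
$D{\left(-1379 \right)} - -1459639 = 4 - -1459639 = 4 + 1459639 = 1459643$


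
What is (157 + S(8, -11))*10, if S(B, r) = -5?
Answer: 1520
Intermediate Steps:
(157 + S(8, -11))*10 = (157 - 5)*10 = 152*10 = 1520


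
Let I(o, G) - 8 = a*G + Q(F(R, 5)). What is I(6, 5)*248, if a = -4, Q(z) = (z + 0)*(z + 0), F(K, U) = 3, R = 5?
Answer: -744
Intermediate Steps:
Q(z) = z**2 (Q(z) = z*z = z**2)
I(o, G) = 17 - 4*G (I(o, G) = 8 + (-4*G + 3**2) = 8 + (-4*G + 9) = 8 + (9 - 4*G) = 17 - 4*G)
I(6, 5)*248 = (17 - 4*5)*248 = (17 - 20)*248 = -3*248 = -744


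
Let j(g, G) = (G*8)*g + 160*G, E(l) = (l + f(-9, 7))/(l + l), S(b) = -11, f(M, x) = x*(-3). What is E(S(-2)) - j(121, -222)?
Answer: 2754592/11 ≈ 2.5042e+5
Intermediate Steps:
f(M, x) = -3*x
E(l) = (-21 + l)/(2*l) (E(l) = (l - 3*7)/(l + l) = (l - 21)/((2*l)) = (-21 + l)*(1/(2*l)) = (-21 + l)/(2*l))
j(g, G) = 160*G + 8*G*g (j(g, G) = (8*G)*g + 160*G = 8*G*g + 160*G = 160*G + 8*G*g)
E(S(-2)) - j(121, -222) = (1/2)*(-21 - 11)/(-11) - 8*(-222)*(20 + 121) = (1/2)*(-1/11)*(-32) - 8*(-222)*141 = 16/11 - 1*(-250416) = 16/11 + 250416 = 2754592/11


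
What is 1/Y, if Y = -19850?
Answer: -1/19850 ≈ -5.0378e-5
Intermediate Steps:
1/Y = 1/(-19850) = -1/19850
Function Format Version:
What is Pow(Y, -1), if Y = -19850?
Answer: Rational(-1, 19850) ≈ -5.0378e-5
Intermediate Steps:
Pow(Y, -1) = Pow(-19850, -1) = Rational(-1, 19850)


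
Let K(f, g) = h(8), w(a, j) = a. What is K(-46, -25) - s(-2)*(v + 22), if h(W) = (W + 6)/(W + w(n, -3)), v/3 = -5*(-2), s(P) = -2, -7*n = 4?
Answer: 2753/26 ≈ 105.88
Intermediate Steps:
n = -4/7 (n = -1/7*4 = -4/7 ≈ -0.57143)
v = 30 (v = 3*(-5*(-2)) = 3*10 = 30)
h(W) = (6 + W)/(-4/7 + W) (h(W) = (W + 6)/(W - 4/7) = (6 + W)/(-4/7 + W))
K(f, g) = 49/26 (K(f, g) = 7*(6 + 8)/(-4 + 7*8) = 7*14/(-4 + 56) = 7*14/52 = 7*(1/52)*14 = 49/26)
K(-46, -25) - s(-2)*(v + 22) = 49/26 - (-2)*(30 + 22) = 49/26 - (-2)*52 = 49/26 - 1*(-104) = 49/26 + 104 = 2753/26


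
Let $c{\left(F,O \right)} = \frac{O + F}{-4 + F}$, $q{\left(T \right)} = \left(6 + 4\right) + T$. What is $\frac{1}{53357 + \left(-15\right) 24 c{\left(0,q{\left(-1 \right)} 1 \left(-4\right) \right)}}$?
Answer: $\frac{1}{50117} \approx 1.9953 \cdot 10^{-5}$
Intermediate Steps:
$q{\left(T \right)} = 10 + T$
$c{\left(F,O \right)} = \frac{F + O}{-4 + F}$
$\frac{1}{53357 + \left(-15\right) 24 c{\left(0,q{\left(-1 \right)} 1 \left(-4\right) \right)}} = \frac{1}{53357 + \left(-15\right) 24 \frac{0 + \left(10 - 1\right) 1 \left(-4\right)}{-4 + 0}} = \frac{1}{53357 - 360 \frac{0 + 9 \cdot 1 \left(-4\right)}{-4}} = \frac{1}{53357 - 360 \left(- \frac{0 + 9 \left(-4\right)}{4}\right)} = \frac{1}{53357 - 360 \left(- \frac{0 - 36}{4}\right)} = \frac{1}{53357 - 360 \left(\left(- \frac{1}{4}\right) \left(-36\right)\right)} = \frac{1}{53357 - 3240} = \frac{1}{50117}$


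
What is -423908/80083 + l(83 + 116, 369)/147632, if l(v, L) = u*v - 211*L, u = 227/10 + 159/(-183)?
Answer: -41766489976441/7211916208160 ≈ -5.7913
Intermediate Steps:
u = 13317/610 (u = 227*(⅒) + 159*(-1/183) = 227/10 - 53/61 = 13317/610 ≈ 21.831)
l(v, L) = -211*L + 13317*v/610 (l(v, L) = 13317*v/610 - 211*L = -211*L + 13317*v/610)
-423908/80083 + l(83 + 116, 369)/147632 = -423908/80083 + (-211*369 + 13317*(83 + 116)/610)/147632 = -423908*1/80083 + (-77859 + (13317/610)*199)*(1/147632) = -423908/80083 + (-77859 + 2650083/610)*(1/147632) = -423908/80083 - 44843907/610*1/147632 = -423908/80083 - 44843907/90055520 = -41766489976441/7211916208160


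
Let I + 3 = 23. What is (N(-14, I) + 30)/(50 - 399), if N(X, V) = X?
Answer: -16/349 ≈ -0.045845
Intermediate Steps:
I = 20 (I = -3 + 23 = 20)
(N(-14, I) + 30)/(50 - 399) = (-14 + 30)/(50 - 399) = 16/(-349) = 16*(-1/349) = -16/349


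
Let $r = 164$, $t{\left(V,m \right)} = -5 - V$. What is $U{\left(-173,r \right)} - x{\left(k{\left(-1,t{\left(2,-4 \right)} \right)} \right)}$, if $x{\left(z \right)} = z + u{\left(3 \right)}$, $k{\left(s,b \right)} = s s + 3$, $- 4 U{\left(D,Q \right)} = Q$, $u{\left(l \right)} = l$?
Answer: $-48$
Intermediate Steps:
$U{\left(D,Q \right)} = - \frac{Q}{4}$
$k{\left(s,b \right)} = 3 + s^{2}$ ($k{\left(s,b \right)} = s^{2} + 3 = 3 + s^{2}$)
$x{\left(z \right)} = 3 + z$ ($x{\left(z \right)} = z + 3 = 3 + z$)
$U{\left(-173,r \right)} - x{\left(k{\left(-1,t{\left(2,-4 \right)} \right)} \right)} = \left(- \frac{1}{4}\right) 164 - \left(3 + \left(3 + \left(-1\right)^{2}\right)\right) = -41 - \left(3 + \left(3 + 1\right)\right) = -41 - \left(3 + 4\right) = -41 - 7 = -48$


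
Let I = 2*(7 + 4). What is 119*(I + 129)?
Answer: 17969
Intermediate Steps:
I = 22 (I = 2*11 = 22)
119*(I + 129) = 119*(22 + 129) = 119*151 = 17969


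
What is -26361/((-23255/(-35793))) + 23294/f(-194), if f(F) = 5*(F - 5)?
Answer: -187872655721/4627745 ≈ -40597.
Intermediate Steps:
f(F) = -25 + 5*F (f(F) = 5*(-5 + F) = -25 + 5*F)
-26361/((-23255/(-35793))) + 23294/f(-194) = -26361/((-23255/(-35793))) + 23294/(-25 + 5*(-194)) = -26361/((-23255*(-1/35793))) + 23294/(-25 - 970) = -26361/23255/35793 + 23294/(-995) = -26361*35793/23255 + 23294*(-1/995) = -943539273/23255 - 23294/995 = -187872655721/4627745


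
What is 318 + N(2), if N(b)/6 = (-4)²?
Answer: 414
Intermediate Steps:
N(b) = 96 (N(b) = 6*(-4)² = 6*16 = 96)
318 + N(2) = 318 + 96 = 414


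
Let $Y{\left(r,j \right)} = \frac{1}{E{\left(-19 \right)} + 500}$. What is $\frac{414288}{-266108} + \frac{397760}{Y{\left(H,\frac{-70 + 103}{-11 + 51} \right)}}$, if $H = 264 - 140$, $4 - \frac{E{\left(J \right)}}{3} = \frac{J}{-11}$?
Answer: $\frac{13411310880428}{66527} \approx 2.0159 \cdot 10^{8}$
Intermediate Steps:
$E{\left(J \right)} = 12 + \frac{3 J}{11}$ ($E{\left(J \right)} = 12 - 3 \frac{J}{-11} = 12 - 3 J \left(- \frac{1}{11}\right) = 12 - 3 \left(- \frac{J}{11}\right) = 12 + \frac{3 J}{11}$)
$H = 124$
$Y{\left(r,j \right)} = \frac{11}{5575}$ ($Y{\left(r,j \right)} = \frac{1}{\left(12 + \frac{3}{11} \left(-19\right)\right) + 500} = \frac{1}{\left(12 - \frac{57}{11}\right) + 500} = \frac{1}{\frac{75}{11} + 500} = \frac{1}{\frac{5575}{11}} = \frac{11}{5575}$)
$\frac{414288}{-266108} + \frac{397760}{Y{\left(H,\frac{-70 + 103}{-11 + 51} \right)}} = \frac{414288}{-266108} + \frac{397760}{\frac{11}{5575}} = 414288 \left(- \frac{1}{266108}\right) + 397760 \cdot \frac{5575}{11} = - \frac{103572}{66527} + 201592000 = \frac{13411310880428}{66527}$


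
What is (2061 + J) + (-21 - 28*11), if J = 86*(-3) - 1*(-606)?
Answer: 2080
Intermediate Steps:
J = 348 (J = -258 + 606 = 348)
(2061 + J) + (-21 - 28*11) = (2061 + 348) + (-21 - 28*11) = 2409 + (-21 - 308) = 2409 - 329 = 2080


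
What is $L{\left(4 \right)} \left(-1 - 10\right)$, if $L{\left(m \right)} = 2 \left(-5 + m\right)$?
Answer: $22$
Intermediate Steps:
$L{\left(m \right)} = -10 + 2 m$
$L{\left(4 \right)} \left(-1 - 10\right) = \left(-10 + 2 \cdot 4\right) \left(-1 - 10\right) = \left(-10 + 8\right) \left(-11\right) = \left(-2\right) \left(-11\right) = 22$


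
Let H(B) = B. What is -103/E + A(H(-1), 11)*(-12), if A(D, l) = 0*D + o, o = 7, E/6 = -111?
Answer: -55841/666 ≈ -83.845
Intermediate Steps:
E = -666 (E = 6*(-111) = -666)
A(D, l) = 7 (A(D, l) = 0*D + 7 = 0 + 7 = 7)
-103/E + A(H(-1), 11)*(-12) = -103/(-666) + 7*(-12) = -103*(-1/666) - 84 = 103/666 - 84 = -55841/666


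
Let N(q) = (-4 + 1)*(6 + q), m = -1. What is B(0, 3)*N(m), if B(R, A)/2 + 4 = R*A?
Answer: 120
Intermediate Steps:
B(R, A) = -8 + 2*A*R (B(R, A) = -8 + 2*(R*A) = -8 + 2*(A*R) = -8 + 2*A*R)
N(q) = -18 - 3*q (N(q) = -3*(6 + q) = -18 - 3*q)
B(0, 3)*N(m) = (-8 + 2*3*0)*(-18 - 3*(-1)) = (-8 + 0)*(-18 + 3) = -8*(-15) = 120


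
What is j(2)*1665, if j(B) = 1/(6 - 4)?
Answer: 1665/2 ≈ 832.50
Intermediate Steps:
j(B) = ½ (j(B) = 1/2 = ½)
j(2)*1665 = (½)*1665 = 1665/2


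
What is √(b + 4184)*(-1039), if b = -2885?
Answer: -1039*√1299 ≈ -37447.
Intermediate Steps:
√(b + 4184)*(-1039) = √(-2885 + 4184)*(-1039) = √1299*(-1039) = -1039*√1299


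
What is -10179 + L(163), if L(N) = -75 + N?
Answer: -10091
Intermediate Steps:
-10179 + L(163) = -10179 + (-75 + 163) = -10179 + 88 = -10091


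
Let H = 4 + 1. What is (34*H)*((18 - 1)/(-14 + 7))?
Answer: -2890/7 ≈ -412.86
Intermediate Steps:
H = 5
(34*H)*((18 - 1)/(-14 + 7)) = (34*5)*((18 - 1)/(-14 + 7)) = 170*(17/(-7)) = 170*(17*(-⅐)) = 170*(-17/7) = -2890/7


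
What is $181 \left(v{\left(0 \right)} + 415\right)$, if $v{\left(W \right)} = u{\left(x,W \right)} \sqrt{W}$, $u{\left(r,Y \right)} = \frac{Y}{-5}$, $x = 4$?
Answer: $75115$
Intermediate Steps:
$u{\left(r,Y \right)} = - \frac{Y}{5}$ ($u{\left(r,Y \right)} = Y \left(- \frac{1}{5}\right) = - \frac{Y}{5}$)
$v{\left(W \right)} = - \frac{W^{\frac{3}{2}}}{5}$ ($v{\left(W \right)} = - \frac{W}{5} \sqrt{W} = - \frac{W^{\frac{3}{2}}}{5}$)
$181 \left(v{\left(0 \right)} + 415\right) = 181 \left(- \frac{0^{\frac{3}{2}}}{5} + 415\right) = 181 \left(\left(- \frac{1}{5}\right) 0 + 415\right) = 181 \left(0 + 415\right) = 181 \cdot 415 = 75115$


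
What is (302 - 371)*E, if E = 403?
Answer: -27807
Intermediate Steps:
(302 - 371)*E = (302 - 371)*403 = -69*403 = -27807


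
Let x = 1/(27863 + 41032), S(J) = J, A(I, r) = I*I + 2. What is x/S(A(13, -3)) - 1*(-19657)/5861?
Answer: 231580007426/69048704745 ≈ 3.3539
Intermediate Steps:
A(I, r) = 2 + I**2 (A(I, r) = I**2 + 2 = 2 + I**2)
x = 1/68895 ≈ 1.4515e-5
x/S(A(13, -3)) - 1*(-19657)/5861 = 1/(68895*(2 + 13**2)) - 1*(-19657)/5861 = 1/(68895*(2 + 169)) + 19657*(1/5861) = (1/68895)/171 + 19657/5861 = (1/68895)*(1/171) + 19657/5861 = 1/11781045 + 19657/5861 = 231580007426/69048704745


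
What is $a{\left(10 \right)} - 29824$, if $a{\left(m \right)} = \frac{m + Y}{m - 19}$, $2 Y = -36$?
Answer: $- \frac{268408}{9} \approx -29823.0$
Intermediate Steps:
$Y = -18$ ($Y = \frac{1}{2} \left(-36\right) = -18$)
$a{\left(m \right)} = \frac{-18 + m}{-19 + m}$ ($a{\left(m \right)} = \frac{m - 18}{m - 19} = \frac{-18 + m}{-19 + m}$)
$a{\left(10 \right)} - 29824 = \frac{-18 + 10}{-19 + 10} - 29824 = \frac{1}{-9} \left(-8\right) - 29824 = \left(- \frac{1}{9}\right) \left(-8\right) - 29824 = \frac{8}{9} - 29824 = - \frac{268408}{9}$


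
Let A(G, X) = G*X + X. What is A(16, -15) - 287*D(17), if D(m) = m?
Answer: -5134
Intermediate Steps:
A(G, X) = X + G*X
A(16, -15) - 287*D(17) = -15*(1 + 16) - 287*17 = -15*17 - 4879 = -255 - 4879 = -5134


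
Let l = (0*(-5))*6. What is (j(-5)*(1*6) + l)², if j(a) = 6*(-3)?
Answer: 11664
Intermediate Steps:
j(a) = -18
l = 0 (l = 0*6 = 0)
(j(-5)*(1*6) + l)² = (-18*6 + 0)² = (-108 + 0)² = (-108)² = 11664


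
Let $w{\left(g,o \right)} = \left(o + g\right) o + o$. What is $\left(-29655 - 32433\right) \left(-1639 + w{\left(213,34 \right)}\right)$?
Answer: $-421763784$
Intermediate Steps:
$w{\left(g,o \right)} = o + o \left(g + o\right)$ ($w{\left(g,o \right)} = \left(g + o\right) o + o = o \left(g + o\right) + o = o + o \left(g + o\right)$)
$\left(-29655 - 32433\right) \left(-1639 + w{\left(213,34 \right)}\right) = \left(-29655 - 32433\right) \left(-1639 + 34 \left(1 + 213 + 34\right)\right) = - 62088 \left(-1639 + 34 \cdot 248\right) = - 62088 \left(-1639 + 8432\right) = \left(-62088\right) 6793 = -421763784$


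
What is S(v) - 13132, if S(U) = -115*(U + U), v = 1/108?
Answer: -709243/54 ≈ -13134.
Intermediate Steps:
v = 1/108 ≈ 0.0092593
S(U) = -230*U
S(v) - 13132 = -230*1/108 - 13132 = -115/54 - 13132 = -709243/54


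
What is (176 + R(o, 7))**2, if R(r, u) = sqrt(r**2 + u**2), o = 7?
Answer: 31074 + 2464*sqrt(2) ≈ 34559.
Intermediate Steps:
(176 + R(o, 7))**2 = (176 + sqrt(7**2 + 7**2))**2 = (176 + sqrt(49 + 49))**2 = (176 + sqrt(98))**2 = (176 + 7*sqrt(2))**2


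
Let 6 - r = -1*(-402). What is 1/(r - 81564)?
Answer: -1/81960 ≈ -1.2201e-5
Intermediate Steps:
r = -396 (r = 6 - (-1)*(-402) = 6 - 1*402 = 6 - 402 = -396)
1/(r - 81564) = 1/(-396 - 81564) = 1/(-81960) = -1/81960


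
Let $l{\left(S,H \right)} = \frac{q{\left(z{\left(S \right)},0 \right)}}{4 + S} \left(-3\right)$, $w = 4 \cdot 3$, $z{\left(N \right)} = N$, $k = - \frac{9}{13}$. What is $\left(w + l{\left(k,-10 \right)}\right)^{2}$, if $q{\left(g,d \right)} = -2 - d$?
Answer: $\frac{352836}{1849} \approx 190.83$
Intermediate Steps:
$k = - \frac{9}{13}$ ($k = \left(-9\right) \frac{1}{13} = - \frac{9}{13} \approx -0.69231$)
$w = 12$
$l{\left(S,H \right)} = \frac{6}{4 + S}$ ($l{\left(S,H \right)} = \frac{-2 - 0}{4 + S} \left(-3\right) = \frac{-2 + 0}{4 + S} \left(-3\right) = - \frac{2}{4 + S} \left(-3\right) = \frac{6}{4 + S}$)
$\left(w + l{\left(k,-10 \right)}\right)^{2} = \left(12 + \frac{6}{4 - \frac{9}{13}}\right)^{2} = \left(12 + \frac{6}{\frac{43}{13}}\right)^{2} = \left(12 + 6 \cdot \frac{13}{43}\right)^{2} = \left(12 + \frac{78}{43}\right)^{2} = \left(\frac{594}{43}\right)^{2} = \frac{352836}{1849}$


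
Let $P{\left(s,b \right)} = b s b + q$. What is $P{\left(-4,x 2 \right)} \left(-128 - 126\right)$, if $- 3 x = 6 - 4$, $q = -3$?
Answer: $\frac{23114}{9} \approx 2568.2$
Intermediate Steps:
$x = - \frac{2}{3}$ ($x = - \frac{6 - 4}{3} = \left(- \frac{1}{3}\right) 2 = - \frac{2}{3} \approx -0.66667$)
$P{\left(s,b \right)} = -3 + s b^{2}$ ($P{\left(s,b \right)} = b s b - 3 = s b^{2} - 3 = -3 + s b^{2}$)
$P{\left(-4,x 2 \right)} \left(-128 - 126\right) = \left(-3 - 4 \left(\left(- \frac{2}{3}\right) 2\right)^{2}\right) \left(-128 - 126\right) = \left(-3 - 4 \left(- \frac{4}{3}\right)^{2}\right) \left(-254\right) = \left(-3 - \frac{64}{9}\right) \left(-254\right) = \left(- \frac{91}{9}\right) \left(-254\right) = \frac{23114}{9}$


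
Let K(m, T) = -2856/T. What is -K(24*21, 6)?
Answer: 476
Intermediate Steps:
-K(24*21, 6) = -(-2856)/6 = -1*(-476) = 476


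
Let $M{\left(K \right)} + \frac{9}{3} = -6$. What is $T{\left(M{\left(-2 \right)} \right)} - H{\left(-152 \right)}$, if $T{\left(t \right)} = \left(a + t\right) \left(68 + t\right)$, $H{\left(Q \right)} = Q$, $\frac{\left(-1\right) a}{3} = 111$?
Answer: $-20026$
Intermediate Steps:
$a = -333$ ($a = \left(-3\right) 111 = -333$)
$M{\left(K \right)} = -9$ ($M{\left(K \right)} = -3 - 6 = -9$)
$T{\left(t \right)} = \left(-333 + t\right) \left(68 + t\right)$
$T{\left(M{\left(-2 \right)} \right)} - H{\left(-152 \right)} = \left(-22644 + \left(-9\right)^{2} - -2385\right) - -152 = \left(-22644 + 81 + 2385\right) + 152 = -20178 + 152 = -20026$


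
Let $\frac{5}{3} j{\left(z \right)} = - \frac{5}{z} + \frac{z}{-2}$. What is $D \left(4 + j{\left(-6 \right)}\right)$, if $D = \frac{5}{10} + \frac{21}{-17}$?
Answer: $- \frac{315}{68} \approx -4.6324$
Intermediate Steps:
$D = - \frac{25}{34}$ ($D = 5 \cdot \frac{1}{10} + 21 \left(- \frac{1}{17}\right) = \frac{1}{2} - \frac{21}{17} = - \frac{25}{34} \approx -0.73529$)
$j{\left(z \right)} = - \frac{3}{z} - \frac{3 z}{10}$ ($j{\left(z \right)} = \frac{3 \left(- \frac{5}{z} + \frac{z}{-2}\right)}{5} = \frac{3 \left(- \frac{5}{z} + z \left(- \frac{1}{2}\right)\right)}{5} = \frac{3 \left(- \frac{5}{z} - \frac{z}{2}\right)}{5} = - \frac{3}{z} - \frac{3 z}{10}$)
$D \left(4 + j{\left(-6 \right)}\right) = - \frac{25 \left(4 - \left(- \frac{9}{5} + \frac{3}{-6}\right)\right)}{34} = - \frac{25 \left(4 + \left(\left(-3\right) \left(- \frac{1}{6}\right) + \frac{9}{5}\right)\right)}{34} = - \frac{25 \left(4 + \left(\frac{1}{2} + \frac{9}{5}\right)\right)}{34} = - \frac{25 \left(4 + \frac{23}{10}\right)}{34} = \left(- \frac{25}{34}\right) \frac{63}{10} = - \frac{315}{68}$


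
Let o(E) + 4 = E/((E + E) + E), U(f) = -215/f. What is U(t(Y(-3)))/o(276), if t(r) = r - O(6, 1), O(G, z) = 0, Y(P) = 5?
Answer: 129/11 ≈ 11.727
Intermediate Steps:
t(r) = r (t(r) = r - 1*0 = r + 0 = r)
o(E) = -11/3 (o(E) = -4 + E/((E + E) + E) = -4 + E/(2*E + E) = -4 + E/((3*E)) = -4 + E*(1/(3*E)) = -4 + ⅓ = -11/3)
U(t(Y(-3)))/o(276) = (-215/5)/(-11/3) = -215*⅕*(-3/11) = -43*(-3/11) = 129/11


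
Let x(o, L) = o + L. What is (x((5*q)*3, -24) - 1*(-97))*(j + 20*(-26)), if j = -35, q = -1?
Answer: -32190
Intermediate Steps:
x(o, L) = L + o
(x((5*q)*3, -24) - 1*(-97))*(j + 20*(-26)) = ((-24 + (5*(-1))*3) - 1*(-97))*(-35 + 20*(-26)) = ((-24 - 5*3) + 97)*(-35 - 520) = ((-24 - 15) + 97)*(-555) = (-39 + 97)*(-555) = 58*(-555) = -32190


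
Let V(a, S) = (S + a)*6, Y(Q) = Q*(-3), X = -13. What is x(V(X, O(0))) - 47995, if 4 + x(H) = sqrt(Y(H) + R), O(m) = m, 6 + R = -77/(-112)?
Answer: -47999 + sqrt(3659)/4 ≈ -47984.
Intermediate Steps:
Y(Q) = -3*Q
R = -85/16 (R = -6 - 77/(-112) = -6 - 77*(-1/112) = -6 + 11/16 = -85/16 ≈ -5.3125)
V(a, S) = 6*S + 6*a
x(H) = -4 + sqrt(-85/16 - 3*H) (x(H) = -4 + sqrt(-3*H - 85/16) = -4 + sqrt(-85/16 - 3*H))
x(V(X, O(0))) - 47995 = (-4 + sqrt(-85 - 48*(6*0 + 6*(-13)))/4) - 47995 = (-4 + sqrt(-85 - 48*(0 - 78))/4) - 47995 = (-4 + sqrt(-85 - 48*(-78))/4) - 47995 = (-4 + sqrt(-85 + 3744)/4) - 47995 = (-4 + sqrt(3659)/4) - 47995 = -47999 + sqrt(3659)/4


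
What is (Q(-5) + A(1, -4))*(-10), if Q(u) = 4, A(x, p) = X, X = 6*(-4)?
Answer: 200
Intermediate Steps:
X = -24
A(x, p) = -24
(Q(-5) + A(1, -4))*(-10) = (4 - 24)*(-10) = -20*(-10) = 200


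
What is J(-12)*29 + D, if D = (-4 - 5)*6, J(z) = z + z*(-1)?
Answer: -54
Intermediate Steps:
J(z) = 0 (J(z) = z - z = 0)
D = -54 (D = -9*6 = -54)
J(-12)*29 + D = 0*29 - 54 = 0 - 54 = -54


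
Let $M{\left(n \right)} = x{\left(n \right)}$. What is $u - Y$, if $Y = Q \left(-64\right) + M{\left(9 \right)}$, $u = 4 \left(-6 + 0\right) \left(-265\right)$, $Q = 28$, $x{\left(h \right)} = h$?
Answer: $8143$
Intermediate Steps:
$M{\left(n \right)} = n$
$u = 6360$ ($u = 4 \left(-6\right) \left(-265\right) = \left(-24\right) \left(-265\right) = 6360$)
$Y = -1783$ ($Y = 28 \left(-64\right) + 9 = -1792 + 9 = -1783$)
$u - Y = 6360 - -1783 = 6360 + 1783 = 8143$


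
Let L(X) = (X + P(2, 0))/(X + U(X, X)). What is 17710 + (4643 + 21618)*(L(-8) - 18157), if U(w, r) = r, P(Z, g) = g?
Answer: -953580273/2 ≈ -4.7679e+8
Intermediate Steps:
L(X) = 1/2 (L(X) = (X + 0)/(X + X) = X/((2*X)) = X*(1/(2*X)) = 1/2)
17710 + (4643 + 21618)*(L(-8) - 18157) = 17710 + (4643 + 21618)*(1/2 - 18157) = 17710 + 26261*(-36313/2) = 17710 - 953615693/2 = -953580273/2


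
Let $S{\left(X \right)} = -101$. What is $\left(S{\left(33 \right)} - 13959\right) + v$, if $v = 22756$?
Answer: $8696$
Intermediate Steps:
$\left(S{\left(33 \right)} - 13959\right) + v = \left(-101 - 13959\right) + 22756 = -14060 + 22756 = 8696$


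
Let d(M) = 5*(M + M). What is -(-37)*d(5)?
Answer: 1850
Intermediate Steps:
d(M) = 10*M (d(M) = 5*(2*M) = 10*M)
-(-37)*d(5) = -(-37)*10*5 = -(-37)*50 = -1*(-1850) = 1850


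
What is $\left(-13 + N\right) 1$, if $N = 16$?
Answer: $3$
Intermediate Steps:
$\left(-13 + N\right) 1 = \left(-13 + 16\right) 1 = 3 \cdot 1 = 3$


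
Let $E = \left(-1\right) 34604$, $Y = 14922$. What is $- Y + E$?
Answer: $-49526$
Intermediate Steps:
$E = -34604$
$- Y + E = \left(-1\right) 14922 - 34604 = -14922 - 34604 = -49526$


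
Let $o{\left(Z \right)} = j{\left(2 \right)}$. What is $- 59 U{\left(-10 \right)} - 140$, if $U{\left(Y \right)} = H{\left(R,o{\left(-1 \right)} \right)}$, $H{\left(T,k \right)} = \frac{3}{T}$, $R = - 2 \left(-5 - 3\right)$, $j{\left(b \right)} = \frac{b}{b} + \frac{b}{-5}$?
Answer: $- \frac{2417}{16} \approx -151.06$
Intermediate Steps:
$j{\left(b \right)} = 1 - \frac{b}{5}$ ($j{\left(b \right)} = 1 + b \left(- \frac{1}{5}\right) = 1 - \frac{b}{5}$)
$o{\left(Z \right)} = \frac{3}{5}$ ($o{\left(Z \right)} = 1 - \frac{2}{5} = \frac{3}{5}$)
$R = 16$ ($R = \left(-2\right) \left(-8\right) = 16$)
$U{\left(Y \right)} = \frac{3}{16}$
$- 59 U{\left(-10 \right)} - 140 = \left(-59\right) \frac{3}{16} - 140 = - \frac{177}{16} - 140 = - \frac{2417}{16}$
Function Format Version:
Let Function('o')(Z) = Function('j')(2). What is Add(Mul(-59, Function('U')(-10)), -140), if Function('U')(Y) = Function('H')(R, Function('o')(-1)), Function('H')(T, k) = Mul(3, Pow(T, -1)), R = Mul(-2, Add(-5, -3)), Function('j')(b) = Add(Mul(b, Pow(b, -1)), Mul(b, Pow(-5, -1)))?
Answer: Rational(-2417, 16) ≈ -151.06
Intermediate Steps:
Function('j')(b) = Add(1, Mul(Rational(-1, 5), b)) (Function('j')(b) = Add(1, Mul(b, Rational(-1, 5))) = Add(1, Mul(Rational(-1, 5), b)))
Function('o')(Z) = Rational(3, 5) (Function('o')(Z) = Add(1, Mul(Rational(-1, 5), 2)) = Add(1, Rational(-2, 5)) = Rational(3, 5))
R = 16 (R = Mul(-2, -8) = 16)
Function('U')(Y) = Rational(3, 16) (Function('U')(Y) = Mul(3, Pow(16, -1)) = Mul(3, Rational(1, 16)) = Rational(3, 16))
Add(Mul(-59, Function('U')(-10)), -140) = Add(Mul(-59, Rational(3, 16)), -140) = Add(Rational(-177, 16), -140) = Rational(-2417, 16)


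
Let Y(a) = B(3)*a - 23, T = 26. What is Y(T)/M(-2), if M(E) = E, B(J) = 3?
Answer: -55/2 ≈ -27.500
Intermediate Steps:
Y(a) = -23 + 3*a (Y(a) = 3*a - 23 = -23 + 3*a)
Y(T)/M(-2) = (-23 + 3*26)/(-2) = (-23 + 78)*(-1/2) = 55*(-1/2) = -55/2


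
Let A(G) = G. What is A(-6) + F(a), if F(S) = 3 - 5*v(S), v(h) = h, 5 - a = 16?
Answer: 52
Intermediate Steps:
a = -11 (a = 5 - 1*16 = 5 - 16 = -11)
F(S) = 3 - 5*S
A(-6) + F(a) = -6 + (3 - 5*(-11)) = -6 + (3 + 55) = -6 + 58 = 52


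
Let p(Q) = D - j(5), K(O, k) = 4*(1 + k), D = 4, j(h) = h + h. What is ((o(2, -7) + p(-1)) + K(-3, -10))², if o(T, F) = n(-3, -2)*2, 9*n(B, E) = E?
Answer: 145924/81 ≈ 1801.5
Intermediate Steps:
n(B, E) = E/9
j(h) = 2*h
o(T, F) = -4/9 (o(T, F) = ((⅑)*(-2))*2 = -2/9*2 = -4/9)
K(O, k) = 4 + 4*k
p(Q) = -6 (p(Q) = 4 - 2*5 = 4 - 1*10 = 4 - 10 = -6)
((o(2, -7) + p(-1)) + K(-3, -10))² = ((-4/9 - 6) + (4 + 4*(-10)))² = (-58/9 + (4 - 40))² = (-58/9 - 36)² = (-382/9)² = 145924/81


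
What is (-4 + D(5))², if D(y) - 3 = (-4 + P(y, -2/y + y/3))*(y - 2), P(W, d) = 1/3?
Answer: 144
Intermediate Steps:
P(W, d) = ⅓
D(y) = 31/3 - 11*y/3 (D(y) = 3 + (-4 + ⅓)*(y - 2) = 3 - 11*(-2 + y)/3 = 3 + (22/3 - 11*y/3) = 31/3 - 11*y/3)
(-4 + D(5))² = (-4 + (31/3 - 11/3*5))² = (-4 + (31/3 - 55/3))² = (-4 - 8)² = (-12)² = 144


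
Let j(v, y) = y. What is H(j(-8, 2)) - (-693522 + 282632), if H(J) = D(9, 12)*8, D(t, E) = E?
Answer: 410986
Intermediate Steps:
H(J) = 96 (H(J) = 12*8 = 96)
H(j(-8, 2)) - (-693522 + 282632) = 96 - (-693522 + 282632) = 96 - 1*(-410890) = 96 + 410890 = 410986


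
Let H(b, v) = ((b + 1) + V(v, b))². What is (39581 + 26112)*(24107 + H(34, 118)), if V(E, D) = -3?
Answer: 1650930783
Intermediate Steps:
H(b, v) = (-2 + b)² (H(b, v) = ((b + 1) - 3)² = ((1 + b) - 3)² = (-2 + b)²)
(39581 + 26112)*(24107 + H(34, 118)) = (39581 + 26112)*(24107 + (-2 + 34)²) = 65693*(24107 + 32²) = 65693*(24107 + 1024) = 65693*25131 = 1650930783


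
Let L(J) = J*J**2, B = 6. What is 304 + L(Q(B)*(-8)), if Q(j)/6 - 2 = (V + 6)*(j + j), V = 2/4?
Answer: -56623103696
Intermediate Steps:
V = 1/2 (V = 2*(1/4) = 1/2 ≈ 0.50000)
Q(j) = 12 + 78*j (Q(j) = 12 + 6*((1/2 + 6)*(j + j)) = 12 + 6*(13*(2*j)/2) = 12 + 6*(13*j) = 12 + 78*j)
L(J) = J**3
304 + L(Q(B)*(-8)) = 304 + ((12 + 78*6)*(-8))**3 = 304 + ((12 + 468)*(-8))**3 = 304 + (480*(-8))**3 = 304 + (-3840)**3 = 304 - 56623104000 = -56623103696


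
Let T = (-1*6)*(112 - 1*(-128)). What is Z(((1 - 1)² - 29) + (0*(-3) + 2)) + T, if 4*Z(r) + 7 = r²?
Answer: -2519/2 ≈ -1259.5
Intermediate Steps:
T = -1440 (T = -6*(112 + 128) = -6*240 = -1440)
Z(r) = -7/4 + r²/4
Z(((1 - 1)² - 29) + (0*(-3) + 2)) + T = (-7/4 + (((1 - 1)² - 29) + (0*(-3) + 2))²/4) - 1440 = (-7/4 + ((0² - 29) + (0 + 2))²/4) - 1440 = (-7/4 + ((0 - 29) + 2)²/4) - 1440 = (-7/4 + (-29 + 2)²/4) - 1440 = (-7/4 + (¼)*(-27)²) - 1440 = (-7/4 + (¼)*729) - 1440 = (-7/4 + 729/4) - 1440 = 361/2 - 1440 = -2519/2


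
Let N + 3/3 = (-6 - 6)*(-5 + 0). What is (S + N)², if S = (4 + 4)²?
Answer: 15129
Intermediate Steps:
S = 64 (S = 8² = 64)
N = 59 (N = -1 + (-6 - 6)*(-5 + 0) = -1 - 12*(-5) = -1 + 60 = 59)
(S + N)² = (64 + 59)² = 123² = 15129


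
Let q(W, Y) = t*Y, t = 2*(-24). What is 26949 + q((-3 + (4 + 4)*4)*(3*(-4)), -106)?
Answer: 32037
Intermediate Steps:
t = -48
q(W, Y) = -48*Y
26949 + q((-3 + (4 + 4)*4)*(3*(-4)), -106) = 26949 - 48*(-106) = 26949 + 5088 = 32037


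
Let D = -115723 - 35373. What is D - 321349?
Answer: -472445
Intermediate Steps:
D = -151096
D - 321349 = -151096 - 321349 = -472445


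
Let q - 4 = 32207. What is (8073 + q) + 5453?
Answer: 45737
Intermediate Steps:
q = 32211 (q = 4 + 32207 = 32211)
(8073 + q) + 5453 = (8073 + 32211) + 5453 = 40284 + 5453 = 45737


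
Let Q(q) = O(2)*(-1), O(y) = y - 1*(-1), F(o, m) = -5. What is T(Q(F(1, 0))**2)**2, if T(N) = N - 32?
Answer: 529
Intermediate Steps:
O(y) = 1 + y (O(y) = y + 1 = 1 + y)
Q(q) = -3 (Q(q) = (1 + 2)*(-1) = 3*(-1) = -3)
T(N) = -32 + N
T(Q(F(1, 0))**2)**2 = (-32 + (-3)**2)**2 = (-32 + 9)**2 = (-23)**2 = 529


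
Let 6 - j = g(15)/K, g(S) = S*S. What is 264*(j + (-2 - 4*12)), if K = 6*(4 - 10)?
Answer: -9966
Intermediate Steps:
g(S) = S**2
K = -36 (K = 6*(-6) = -36)
j = 49/4 (j = 6 - 15**2/(-36) = 6 - 225*(-1)/36 = 6 - 1*(-25/4) = 6 + 25/4 = 49/4 ≈ 12.250)
264*(j + (-2 - 4*12)) = 264*(49/4 + (-2 - 4*12)) = 264*(49/4 + (-2 - 48)) = 264*(49/4 - 50) = 264*(-151/4) = -9966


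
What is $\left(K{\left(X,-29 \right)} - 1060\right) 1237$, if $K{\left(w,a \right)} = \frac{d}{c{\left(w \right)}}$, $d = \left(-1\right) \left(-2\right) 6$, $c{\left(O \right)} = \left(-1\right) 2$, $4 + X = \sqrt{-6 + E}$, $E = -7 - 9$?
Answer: $-1318642$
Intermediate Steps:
$E = -16$ ($E = -7 - 9 = -16$)
$X = -4 + i \sqrt{22}$ ($X = -4 + \sqrt{-6 - 16} = -4 + \sqrt{-22} = -4 + i \sqrt{22} \approx -4.0 + 4.6904 i$)
$c{\left(O \right)} = -2$
$d = 12$ ($d = 2 \cdot 6 = 12$)
$K{\left(w,a \right)} = -6$ ($K{\left(w,a \right)} = \frac{12}{-2} = 12 \left(- \frac{1}{2}\right) = -6$)
$\left(K{\left(X,-29 \right)} - 1060\right) 1237 = \left(-6 - 1060\right) 1237 = \left(-1066\right) 1237 = -1318642$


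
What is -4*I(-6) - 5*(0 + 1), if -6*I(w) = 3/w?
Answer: -16/3 ≈ -5.3333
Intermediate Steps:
I(w) = -1/(2*w)
-4*I(-6) - 5*(0 + 1) = -(-2)/(-6) - 5*(0 + 1) = -(-2)*(-1)/6 - 5*1 = -4*1/12 - 5 = -⅓ - 5 = -16/3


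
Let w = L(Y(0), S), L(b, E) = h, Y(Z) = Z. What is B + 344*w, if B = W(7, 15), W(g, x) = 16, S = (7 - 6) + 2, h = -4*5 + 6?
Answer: -4800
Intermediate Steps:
h = -14 (h = -20 + 6 = -14)
S = 3 (S = 1 + 2 = 3)
L(b, E) = -14
w = -14
B = 16
B + 344*w = 16 + 344*(-14) = 16 - 4816 = -4800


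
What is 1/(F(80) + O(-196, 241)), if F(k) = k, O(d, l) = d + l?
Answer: 1/125 ≈ 0.0080000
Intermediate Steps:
1/(F(80) + O(-196, 241)) = 1/(80 + (-196 + 241)) = 1/(80 + 45) = 1/125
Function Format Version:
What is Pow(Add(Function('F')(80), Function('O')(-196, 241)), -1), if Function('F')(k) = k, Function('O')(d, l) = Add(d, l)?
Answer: Rational(1, 125) ≈ 0.0080000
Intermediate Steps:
Pow(Add(Function('F')(80), Function('O')(-196, 241)), -1) = Pow(Add(80, Add(-196, 241)), -1) = Pow(Add(80, 45), -1) = Pow(125, -1) = Rational(1, 125)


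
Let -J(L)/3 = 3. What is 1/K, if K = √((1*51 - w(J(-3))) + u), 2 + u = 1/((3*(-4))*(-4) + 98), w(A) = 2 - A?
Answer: √810154/5549 ≈ 0.16221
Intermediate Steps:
J(L) = -9 (J(L) = -3*3 = -9)
u = -291/146 (u = -2 + 1/((3*(-4))*(-4) + 98) = -2 + 1/(-12*(-4) + 98) = -2 + 1/(48 + 98) = -2 + 1/146 = -291/146 ≈ -1.9932)
K = √810154/146 (K = √((1*51 - (2 - 1*(-9))) - 291/146) = √((51 - (2 + 9)) - 291/146) = √((51 - 1*11) - 291/146) = √((51 - 11) - 291/146) = √(40 - 291/146) = √(5549/146) = √810154/146 ≈ 6.1650)
1/K = 1/(√810154/146) = √810154/5549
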